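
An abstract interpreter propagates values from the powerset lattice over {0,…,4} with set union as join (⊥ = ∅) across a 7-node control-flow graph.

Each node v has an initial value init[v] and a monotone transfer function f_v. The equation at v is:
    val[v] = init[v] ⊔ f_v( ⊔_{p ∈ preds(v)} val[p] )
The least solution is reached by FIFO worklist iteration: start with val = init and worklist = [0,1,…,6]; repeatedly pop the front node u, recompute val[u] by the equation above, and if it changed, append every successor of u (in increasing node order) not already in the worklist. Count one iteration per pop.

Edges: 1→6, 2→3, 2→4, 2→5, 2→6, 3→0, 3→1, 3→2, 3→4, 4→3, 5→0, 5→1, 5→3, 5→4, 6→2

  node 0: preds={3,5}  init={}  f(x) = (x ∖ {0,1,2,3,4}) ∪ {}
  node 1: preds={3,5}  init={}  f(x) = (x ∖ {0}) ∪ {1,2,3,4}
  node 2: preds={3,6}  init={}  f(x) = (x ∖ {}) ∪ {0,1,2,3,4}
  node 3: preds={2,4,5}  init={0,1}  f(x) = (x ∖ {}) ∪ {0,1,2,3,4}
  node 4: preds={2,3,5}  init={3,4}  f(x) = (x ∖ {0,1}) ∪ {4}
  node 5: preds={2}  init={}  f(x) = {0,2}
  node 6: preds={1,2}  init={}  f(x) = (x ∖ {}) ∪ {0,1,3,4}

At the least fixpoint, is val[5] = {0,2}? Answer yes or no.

yes

Worklist (12 pops):
  #1 pop 0: in={0,1} → {} (no change)
  #2 pop 1: in={0,1} → {1,2,3,4} (was {}); enqueue []
  #3 pop 2: in={0,1} → {0,1,2,3,4} (was {}); enqueue []
  #4 pop 3: in={0,1,2,3,4} → {0,1,2,3,4} (was {0,1}); enqueue [0,1,2]
  #5 pop 4: in={0,1,2,3,4} → {2,3,4} (was {3,4}); enqueue [3]
  #6 pop 5: in={0,1,2,3,4} → {0,2} (was {}); enqueue [4]
  #7 pop 6: in={0,1,2,3,4} → {0,1,2,3,4} (was {}); enqueue []
  #8 pop 0: in={0,1,2,3,4} → {} (no change)
  #9 pop 1: in={0,1,2,3,4} → {1,2,3,4} (no change)
  #10 pop 2: in={0,1,2,3,4} → {0,1,2,3,4} (no change)
  #11 pop 3: in={0,1,2,3,4} → {0,1,2,3,4} (no change)
  #12 pop 4: in={0,1,2,3,4} → {2,3,4} (no change)

Fixpoint:
  val[0] = {}
  val[1] = {1,2,3,4}
  val[2] = {0,1,2,3,4}
  val[3] = {0,1,2,3,4}
  val[4] = {2,3,4}
  val[5] = {0,2}
  val[6] = {0,1,2,3,4}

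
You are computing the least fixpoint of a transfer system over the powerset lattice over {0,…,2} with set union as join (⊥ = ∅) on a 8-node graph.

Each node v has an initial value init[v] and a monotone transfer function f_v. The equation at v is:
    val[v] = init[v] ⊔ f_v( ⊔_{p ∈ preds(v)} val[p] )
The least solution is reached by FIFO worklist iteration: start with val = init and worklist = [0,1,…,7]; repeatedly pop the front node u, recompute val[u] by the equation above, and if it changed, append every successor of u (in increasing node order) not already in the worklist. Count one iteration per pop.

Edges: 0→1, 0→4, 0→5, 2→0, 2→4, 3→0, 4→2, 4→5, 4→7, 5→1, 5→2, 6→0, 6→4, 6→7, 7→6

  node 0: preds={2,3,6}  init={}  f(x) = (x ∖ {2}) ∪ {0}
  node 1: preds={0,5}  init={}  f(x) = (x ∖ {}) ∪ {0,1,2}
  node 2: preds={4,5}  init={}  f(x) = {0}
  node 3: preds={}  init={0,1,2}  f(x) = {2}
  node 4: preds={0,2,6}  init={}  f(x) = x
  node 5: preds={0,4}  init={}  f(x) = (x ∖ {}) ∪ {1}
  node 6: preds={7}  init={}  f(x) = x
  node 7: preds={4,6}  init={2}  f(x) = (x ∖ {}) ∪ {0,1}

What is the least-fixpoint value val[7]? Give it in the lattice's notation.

{0,1,2}

Iteration log — 20 steps:
  step 1. node 0  ⊔preds={0,1,2}  new={0,1}  old={}  +wl: 
  step 2. node 1  ⊔preds={0,1}  new={0,1,2}  old={}  +wl: 
  step 3. node 2  ⊔preds={}  new={0}  old={}  +wl: 0
  step 4. node 3  ⊔preds={}  new={0,1,2}  stable
  step 5. node 4  ⊔preds={0,1}  new={0,1}  old={}  +wl: 2
  step 6. node 5  ⊔preds={0,1}  new={0,1}  old={}  +wl: 1
  step 7. node 6  ⊔preds={2}  new={2}  old={}  +wl: 4
  step 8. node 7  ⊔preds={0,1,2}  new={0,1,2}  old={2}  +wl: 6
  step 9. node 0  ⊔preds={0,1,2}  new={0,1}  stable
  step 10. node 2  ⊔preds={0,1}  new={0}  stable
  step 11. node 1  ⊔preds={0,1}  new={0,1,2}  stable
  step 12. node 4  ⊔preds={0,1,2}  new={0,1,2}  old={0,1}  +wl: 2,5,7
  step 13. node 6  ⊔preds={0,1,2}  new={0,1,2}  old={2}  +wl: 0,4
  step 14. node 2  ⊔preds={0,1,2}  new={0}  stable
  step 15. node 5  ⊔preds={0,1,2}  new={0,1,2}  old={0,1}  +wl: 1,2
  step 16. node 7  ⊔preds={0,1,2}  new={0,1,2}  stable
  step 17. node 0  ⊔preds={0,1,2}  new={0,1}  stable
  step 18. node 4  ⊔preds={0,1,2}  new={0,1,2}  stable
  step 19. node 1  ⊔preds={0,1,2}  new={0,1,2}  stable
  step 20. node 2  ⊔preds={0,1,2}  new={0}  stable

Least fixpoint reached:
  node 0: {0,1}
  node 1: {0,1,2}
  node 2: {0}
  node 3: {0,1,2}
  node 4: {0,1,2}
  node 5: {0,1,2}
  node 6: {0,1,2}
  node 7: {0,1,2}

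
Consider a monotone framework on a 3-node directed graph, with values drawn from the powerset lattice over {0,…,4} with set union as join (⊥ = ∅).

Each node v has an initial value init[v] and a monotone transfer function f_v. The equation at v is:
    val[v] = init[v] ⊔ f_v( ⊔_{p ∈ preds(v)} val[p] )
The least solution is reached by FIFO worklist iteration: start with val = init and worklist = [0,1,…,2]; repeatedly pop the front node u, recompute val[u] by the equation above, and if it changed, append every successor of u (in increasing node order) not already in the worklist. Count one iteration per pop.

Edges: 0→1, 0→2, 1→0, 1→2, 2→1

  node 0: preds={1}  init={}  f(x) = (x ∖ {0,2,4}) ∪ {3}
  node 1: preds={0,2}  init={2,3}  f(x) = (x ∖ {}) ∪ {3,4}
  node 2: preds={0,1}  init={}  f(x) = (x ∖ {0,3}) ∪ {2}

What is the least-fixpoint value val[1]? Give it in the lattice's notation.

Iteration log — 5 steps:
  step 1. node 0  ⊔preds={2,3}  new={3}  old={}  +wl: 
  step 2. node 1  ⊔preds={3}  new={2,3,4}  old={2,3}  +wl: 0
  step 3. node 2  ⊔preds={2,3,4}  new={2,4}  old={}  +wl: 1
  step 4. node 0  ⊔preds={2,3,4}  new={3}  stable
  step 5. node 1  ⊔preds={2,3,4}  new={2,3,4}  stable

Least fixpoint reached:
  node 0: {3}
  node 1: {2,3,4}
  node 2: {2,4}

{2,3,4}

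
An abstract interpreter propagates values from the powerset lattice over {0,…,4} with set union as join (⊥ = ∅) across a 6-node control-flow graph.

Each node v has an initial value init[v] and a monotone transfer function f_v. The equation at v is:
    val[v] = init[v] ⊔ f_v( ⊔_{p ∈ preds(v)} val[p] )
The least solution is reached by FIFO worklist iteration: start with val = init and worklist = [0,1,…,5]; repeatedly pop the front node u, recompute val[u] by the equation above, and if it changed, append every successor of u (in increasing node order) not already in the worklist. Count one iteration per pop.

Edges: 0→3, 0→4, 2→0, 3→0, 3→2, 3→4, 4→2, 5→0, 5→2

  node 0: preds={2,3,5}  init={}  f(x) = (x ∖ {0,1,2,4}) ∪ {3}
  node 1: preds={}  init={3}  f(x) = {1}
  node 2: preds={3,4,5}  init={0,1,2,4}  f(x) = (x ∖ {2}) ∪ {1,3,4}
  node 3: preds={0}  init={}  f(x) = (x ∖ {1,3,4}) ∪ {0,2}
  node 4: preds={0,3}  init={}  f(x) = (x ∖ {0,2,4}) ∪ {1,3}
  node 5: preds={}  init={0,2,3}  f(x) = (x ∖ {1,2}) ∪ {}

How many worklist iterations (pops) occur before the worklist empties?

Trace (8 dequeues):
  [1] u=0 | in {0,1,2,3,4} | out {3} | prev {} | push {}
  [2] u=1 | in {} | out {1,3} | prev {3} | push {}
  [3] u=2 | in {0,2,3} | out {0,1,2,3,4} | prev {0,1,2,4} | push {0}
  [4] u=3 | in {3} | out {0,2} | prev {} | push {2}
  [5] u=4 | in {0,2,3} | out {1,3} | prev {} | push {}
  [6] u=5 | in {} | out {0,2,3} | ==
  [7] u=0 | in {0,1,2,3,4} | out {3} | ==
  [8] u=2 | in {0,1,2,3} | out {0,1,2,3,4} | ==

Converged values:
  [0] {3}
  [1] {1,3}
  [2] {0,1,2,3,4}
  [3] {0,2}
  [4] {1,3}
  [5] {0,2,3}

8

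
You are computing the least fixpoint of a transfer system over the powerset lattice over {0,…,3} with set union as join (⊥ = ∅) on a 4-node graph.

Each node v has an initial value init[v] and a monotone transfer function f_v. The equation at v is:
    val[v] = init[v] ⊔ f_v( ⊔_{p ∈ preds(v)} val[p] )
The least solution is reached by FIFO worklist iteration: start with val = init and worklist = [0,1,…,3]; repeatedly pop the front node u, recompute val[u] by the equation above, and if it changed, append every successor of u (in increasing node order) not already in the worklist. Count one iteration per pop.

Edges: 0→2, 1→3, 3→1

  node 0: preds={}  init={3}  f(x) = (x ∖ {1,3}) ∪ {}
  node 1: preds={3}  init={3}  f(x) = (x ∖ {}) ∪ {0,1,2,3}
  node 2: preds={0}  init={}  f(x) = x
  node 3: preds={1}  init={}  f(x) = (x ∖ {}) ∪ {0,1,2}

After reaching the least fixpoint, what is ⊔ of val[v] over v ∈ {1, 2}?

{0,1,2,3}

Iteration log — 5 steps:
  step 1. node 0  ⊔preds={}  new={3}  stable
  step 2. node 1  ⊔preds={}  new={0,1,2,3}  old={3}  +wl: 
  step 3. node 2  ⊔preds={3}  new={3}  old={}  +wl: 
  step 4. node 3  ⊔preds={0,1,2,3}  new={0,1,2,3}  old={}  +wl: 1
  step 5. node 1  ⊔preds={0,1,2,3}  new={0,1,2,3}  stable

Least fixpoint reached:
  node 0: {3}
  node 1: {0,1,2,3}
  node 2: {3}
  node 3: {0,1,2,3}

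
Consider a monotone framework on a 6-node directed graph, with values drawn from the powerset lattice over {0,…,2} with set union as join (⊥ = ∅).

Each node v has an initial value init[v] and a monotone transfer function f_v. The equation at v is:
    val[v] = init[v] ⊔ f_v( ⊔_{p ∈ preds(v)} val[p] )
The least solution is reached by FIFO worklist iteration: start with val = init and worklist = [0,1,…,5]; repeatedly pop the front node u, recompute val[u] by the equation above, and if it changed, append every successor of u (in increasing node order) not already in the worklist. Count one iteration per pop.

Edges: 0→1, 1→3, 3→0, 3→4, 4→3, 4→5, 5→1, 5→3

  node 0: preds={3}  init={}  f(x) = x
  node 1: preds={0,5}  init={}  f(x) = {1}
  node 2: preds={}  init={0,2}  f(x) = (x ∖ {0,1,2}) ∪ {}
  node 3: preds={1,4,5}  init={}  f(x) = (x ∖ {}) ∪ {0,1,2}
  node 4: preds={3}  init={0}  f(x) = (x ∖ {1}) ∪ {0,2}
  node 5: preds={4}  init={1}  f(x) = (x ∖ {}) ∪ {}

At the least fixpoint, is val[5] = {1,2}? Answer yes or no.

no

Trace (9 dequeues):
  [1] u=0 | in {} | out {} | ==
  [2] u=1 | in {1} | out {1} | prev {} | push {}
  [3] u=2 | in {} | out {0,2} | ==
  [4] u=3 | in {0,1} | out {0,1,2} | prev {} | push {0}
  [5] u=4 | in {0,1,2} | out {0,2} | prev {0} | push {3}
  [6] u=5 | in {0,2} | out {0,1,2} | prev {1} | push {1}
  [7] u=0 | in {0,1,2} | out {0,1,2} | prev {} | push {}
  [8] u=3 | in {0,1,2} | out {0,1,2} | ==
  [9] u=1 | in {0,1,2} | out {1} | ==

Converged values:
  [0] {0,1,2}
  [1] {1}
  [2] {0,2}
  [3] {0,1,2}
  [4] {0,2}
  [5] {0,1,2}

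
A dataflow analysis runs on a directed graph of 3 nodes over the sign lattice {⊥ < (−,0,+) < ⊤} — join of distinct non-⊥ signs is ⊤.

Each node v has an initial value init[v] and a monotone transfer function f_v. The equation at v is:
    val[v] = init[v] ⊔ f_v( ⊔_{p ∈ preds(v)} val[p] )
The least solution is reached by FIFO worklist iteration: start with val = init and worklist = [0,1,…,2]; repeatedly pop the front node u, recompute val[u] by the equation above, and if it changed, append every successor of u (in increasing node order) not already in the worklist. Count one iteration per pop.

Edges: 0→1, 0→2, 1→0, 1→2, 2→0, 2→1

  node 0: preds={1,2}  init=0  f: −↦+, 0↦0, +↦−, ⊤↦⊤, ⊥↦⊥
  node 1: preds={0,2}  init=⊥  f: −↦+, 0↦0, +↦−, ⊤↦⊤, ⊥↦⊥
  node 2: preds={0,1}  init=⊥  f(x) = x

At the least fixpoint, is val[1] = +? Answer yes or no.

Worklist (5 pops):
  #1 pop 0: in=⊥ → 0 (no change)
  #2 pop 1: in=0 → 0 (was ⊥); enqueue [0]
  #3 pop 2: in=0 → 0 (was ⊥); enqueue [1]
  #4 pop 0: in=0 → 0 (no change)
  #5 pop 1: in=0 → 0 (no change)

Fixpoint:
  val[0] = 0
  val[1] = 0
  val[2] = 0

no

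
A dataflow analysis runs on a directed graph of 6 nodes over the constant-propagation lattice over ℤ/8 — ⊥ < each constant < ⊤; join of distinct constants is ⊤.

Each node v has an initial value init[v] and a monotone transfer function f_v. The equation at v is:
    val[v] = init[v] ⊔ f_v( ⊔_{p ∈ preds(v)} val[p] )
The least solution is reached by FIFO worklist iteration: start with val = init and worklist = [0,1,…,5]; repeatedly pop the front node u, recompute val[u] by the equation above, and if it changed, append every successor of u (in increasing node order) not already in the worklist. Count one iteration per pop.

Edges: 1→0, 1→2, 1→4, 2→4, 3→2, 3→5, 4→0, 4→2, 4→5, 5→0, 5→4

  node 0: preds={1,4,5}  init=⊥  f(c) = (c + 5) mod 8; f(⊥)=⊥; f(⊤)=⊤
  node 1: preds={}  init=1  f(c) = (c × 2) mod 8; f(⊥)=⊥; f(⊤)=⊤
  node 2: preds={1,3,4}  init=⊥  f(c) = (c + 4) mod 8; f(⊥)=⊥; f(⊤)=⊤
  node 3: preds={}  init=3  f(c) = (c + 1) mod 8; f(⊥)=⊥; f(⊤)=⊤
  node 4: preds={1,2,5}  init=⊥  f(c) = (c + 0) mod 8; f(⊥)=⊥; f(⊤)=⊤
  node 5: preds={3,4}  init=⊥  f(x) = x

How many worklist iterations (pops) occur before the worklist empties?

9

Trace (9 dequeues):
  [1] u=0 | in 1 | out 6 | prev ⊥ | push {}
  [2] u=1 | in ⊥ | out 1 | ==
  [3] u=2 | in ⊤ | out ⊤ | prev ⊥ | push {}
  [4] u=3 | in ⊥ | out 3 | ==
  [5] u=4 | in ⊤ | out ⊤ | prev ⊥ | push {0,2}
  [6] u=5 | in ⊤ | out ⊤ | prev ⊥ | push {4}
  [7] u=0 | in ⊤ | out ⊤ | prev 6 | push {}
  [8] u=2 | in ⊤ | out ⊤ | ==
  [9] u=4 | in ⊤ | out ⊤ | ==

Converged values:
  [0] ⊤
  [1] 1
  [2] ⊤
  [3] 3
  [4] ⊤
  [5] ⊤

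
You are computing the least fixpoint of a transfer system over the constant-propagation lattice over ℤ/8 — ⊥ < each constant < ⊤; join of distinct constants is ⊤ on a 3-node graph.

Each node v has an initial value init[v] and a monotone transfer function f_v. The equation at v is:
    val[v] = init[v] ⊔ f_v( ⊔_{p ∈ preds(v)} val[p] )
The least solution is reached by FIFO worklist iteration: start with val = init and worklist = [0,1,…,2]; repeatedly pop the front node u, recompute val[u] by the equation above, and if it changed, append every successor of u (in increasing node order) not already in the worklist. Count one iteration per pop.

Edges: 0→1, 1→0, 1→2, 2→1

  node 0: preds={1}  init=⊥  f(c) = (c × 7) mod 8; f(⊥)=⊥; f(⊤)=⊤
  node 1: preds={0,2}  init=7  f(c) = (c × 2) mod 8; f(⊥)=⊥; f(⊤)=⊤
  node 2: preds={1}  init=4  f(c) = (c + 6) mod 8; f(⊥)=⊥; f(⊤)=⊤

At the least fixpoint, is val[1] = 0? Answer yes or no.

Iteration log — 5 steps:
  step 1. node 0  ⊔preds=7  new=1  old=⊥  +wl: 
  step 2. node 1  ⊔preds=⊤  new=⊤  old=7  +wl: 0
  step 3. node 2  ⊔preds=⊤  new=⊤  old=4  +wl: 1
  step 4. node 0  ⊔preds=⊤  new=⊤  old=1  +wl: 
  step 5. node 1  ⊔preds=⊤  new=⊤  stable

Least fixpoint reached:
  node 0: ⊤
  node 1: ⊤
  node 2: ⊤

no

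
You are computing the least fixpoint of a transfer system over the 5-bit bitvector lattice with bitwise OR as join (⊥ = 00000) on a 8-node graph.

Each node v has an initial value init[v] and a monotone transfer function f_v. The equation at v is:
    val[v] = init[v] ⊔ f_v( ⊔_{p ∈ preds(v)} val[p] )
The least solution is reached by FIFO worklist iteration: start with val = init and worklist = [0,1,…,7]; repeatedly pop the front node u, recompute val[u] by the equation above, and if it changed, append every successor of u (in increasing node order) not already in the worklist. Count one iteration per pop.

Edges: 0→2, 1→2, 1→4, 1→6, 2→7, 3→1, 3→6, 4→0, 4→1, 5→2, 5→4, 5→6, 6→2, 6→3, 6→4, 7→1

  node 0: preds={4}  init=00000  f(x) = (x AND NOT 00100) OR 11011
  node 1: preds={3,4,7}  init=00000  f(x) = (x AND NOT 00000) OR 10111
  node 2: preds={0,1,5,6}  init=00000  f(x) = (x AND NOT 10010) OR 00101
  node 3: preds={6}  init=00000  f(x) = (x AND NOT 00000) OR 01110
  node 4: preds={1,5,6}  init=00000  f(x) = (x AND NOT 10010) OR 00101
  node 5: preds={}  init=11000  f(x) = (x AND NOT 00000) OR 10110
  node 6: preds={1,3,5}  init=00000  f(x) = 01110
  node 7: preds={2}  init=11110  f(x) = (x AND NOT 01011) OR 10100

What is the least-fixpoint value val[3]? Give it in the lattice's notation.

Iteration log — 13 steps:
  step 1. node 0  ⊔preds=00000  new=11011  old=00000  +wl: 
  step 2. node 1  ⊔preds=11110  new=11111  old=00000  +wl: 
  step 3. node 2  ⊔preds=11111  new=01101  old=00000  +wl: 
  step 4. node 3  ⊔preds=00000  new=01110  old=00000  +wl: 1
  step 5. node 4  ⊔preds=11111  new=01101  old=00000  +wl: 0
  step 6. node 5  ⊔preds=00000  new=11110  old=11000  +wl: 2,4
  step 7. node 6  ⊔preds=11111  new=01110  old=00000  +wl: 3
  step 8. node 7  ⊔preds=01101  new=11110  stable
  step 9. node 1  ⊔preds=11111  new=11111  stable
  step 10. node 0  ⊔preds=01101  new=11011  stable
  step 11. node 2  ⊔preds=11111  new=01101  stable
  step 12. node 4  ⊔preds=11111  new=01101  stable
  step 13. node 3  ⊔preds=01110  new=01110  stable

Least fixpoint reached:
  node 0: 11011
  node 1: 11111
  node 2: 01101
  node 3: 01110
  node 4: 01101
  node 5: 11110
  node 6: 01110
  node 7: 11110

01110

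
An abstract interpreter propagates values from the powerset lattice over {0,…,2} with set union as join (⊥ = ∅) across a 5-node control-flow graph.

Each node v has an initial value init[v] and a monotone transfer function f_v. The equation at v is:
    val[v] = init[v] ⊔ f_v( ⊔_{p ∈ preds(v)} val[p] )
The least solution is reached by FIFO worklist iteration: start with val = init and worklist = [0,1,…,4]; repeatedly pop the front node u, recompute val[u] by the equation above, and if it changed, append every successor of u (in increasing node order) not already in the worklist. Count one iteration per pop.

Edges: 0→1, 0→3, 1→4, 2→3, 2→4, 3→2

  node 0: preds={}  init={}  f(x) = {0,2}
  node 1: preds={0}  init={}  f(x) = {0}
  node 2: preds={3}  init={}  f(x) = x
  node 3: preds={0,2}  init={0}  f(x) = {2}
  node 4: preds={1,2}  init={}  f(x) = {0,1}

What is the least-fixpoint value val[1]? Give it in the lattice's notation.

{0}

Trace (8 dequeues):
  [1] u=0 | in {} | out {0,2} | prev {} | push {}
  [2] u=1 | in {0,2} | out {0} | prev {} | push {}
  [3] u=2 | in {0} | out {0} | prev {} | push {}
  [4] u=3 | in {0,2} | out {0,2} | prev {0} | push {2}
  [5] u=4 | in {0} | out {0,1} | prev {} | push {}
  [6] u=2 | in {0,2} | out {0,2} | prev {0} | push {3,4}
  [7] u=3 | in {0,2} | out {0,2} | ==
  [8] u=4 | in {0,2} | out {0,1} | ==

Converged values:
  [0] {0,2}
  [1] {0}
  [2] {0,2}
  [3] {0,2}
  [4] {0,1}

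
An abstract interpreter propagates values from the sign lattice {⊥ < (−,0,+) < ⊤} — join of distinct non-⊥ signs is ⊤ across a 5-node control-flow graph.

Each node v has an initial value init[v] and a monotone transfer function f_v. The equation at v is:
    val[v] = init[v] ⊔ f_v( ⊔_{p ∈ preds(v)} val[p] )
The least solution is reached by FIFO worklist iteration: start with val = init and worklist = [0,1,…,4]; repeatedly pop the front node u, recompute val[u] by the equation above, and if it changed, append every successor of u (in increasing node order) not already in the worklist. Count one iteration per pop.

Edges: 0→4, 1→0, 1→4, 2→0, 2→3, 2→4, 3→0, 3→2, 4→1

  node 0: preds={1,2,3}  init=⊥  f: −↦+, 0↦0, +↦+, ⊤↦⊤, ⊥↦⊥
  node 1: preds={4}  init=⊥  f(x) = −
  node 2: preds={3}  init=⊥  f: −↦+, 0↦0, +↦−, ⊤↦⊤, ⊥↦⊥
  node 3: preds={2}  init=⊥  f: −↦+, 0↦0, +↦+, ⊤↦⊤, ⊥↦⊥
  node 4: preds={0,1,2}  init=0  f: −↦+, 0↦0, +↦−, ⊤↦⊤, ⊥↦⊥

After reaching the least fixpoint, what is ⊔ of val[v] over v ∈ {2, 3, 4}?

⊤

Iteration log — 8 steps:
  step 1. node 0  ⊔preds=⊥  new=⊥  stable
  step 2. node 1  ⊔preds=0  new=−  old=⊥  +wl: 0
  step 3. node 2  ⊔preds=⊥  new=⊥  stable
  step 4. node 3  ⊔preds=⊥  new=⊥  stable
  step 5. node 4  ⊔preds=−  new=⊤  old=0  +wl: 1
  step 6. node 0  ⊔preds=−  new=+  old=⊥  +wl: 4
  step 7. node 1  ⊔preds=⊤  new=−  stable
  step 8. node 4  ⊔preds=⊤  new=⊤  stable

Least fixpoint reached:
  node 0: +
  node 1: −
  node 2: ⊥
  node 3: ⊥
  node 4: ⊤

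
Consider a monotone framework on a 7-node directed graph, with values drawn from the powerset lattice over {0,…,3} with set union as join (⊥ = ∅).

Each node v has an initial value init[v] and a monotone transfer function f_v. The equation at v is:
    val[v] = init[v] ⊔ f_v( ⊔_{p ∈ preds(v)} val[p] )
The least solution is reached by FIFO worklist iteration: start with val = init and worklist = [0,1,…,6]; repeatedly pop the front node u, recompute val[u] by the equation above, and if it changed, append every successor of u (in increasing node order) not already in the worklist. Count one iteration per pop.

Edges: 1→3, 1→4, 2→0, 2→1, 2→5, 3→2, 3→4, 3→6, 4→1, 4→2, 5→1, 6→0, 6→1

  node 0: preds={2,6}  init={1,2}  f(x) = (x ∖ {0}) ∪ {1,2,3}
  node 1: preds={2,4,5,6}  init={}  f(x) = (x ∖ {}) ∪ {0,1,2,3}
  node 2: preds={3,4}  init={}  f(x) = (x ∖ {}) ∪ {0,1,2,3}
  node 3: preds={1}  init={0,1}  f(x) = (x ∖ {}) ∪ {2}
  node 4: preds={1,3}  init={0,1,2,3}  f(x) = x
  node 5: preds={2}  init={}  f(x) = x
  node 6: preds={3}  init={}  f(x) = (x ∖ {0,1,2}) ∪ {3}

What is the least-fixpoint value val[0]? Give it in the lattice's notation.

Iteration log — 10 steps:
  step 1. node 0  ⊔preds={}  new={1,2,3}  old={1,2}  +wl: 
  step 2. node 1  ⊔preds={0,1,2,3}  new={0,1,2,3}  old={}  +wl: 
  step 3. node 2  ⊔preds={0,1,2,3}  new={0,1,2,3}  old={}  +wl: 0,1
  step 4. node 3  ⊔preds={0,1,2,3}  new={0,1,2,3}  old={0,1}  +wl: 2
  step 5. node 4  ⊔preds={0,1,2,3}  new={0,1,2,3}  stable
  step 6. node 5  ⊔preds={0,1,2,3}  new={0,1,2,3}  old={}  +wl: 
  step 7. node 6  ⊔preds={0,1,2,3}  new={3}  old={}  +wl: 
  step 8. node 0  ⊔preds={0,1,2,3}  new={1,2,3}  stable
  step 9. node 1  ⊔preds={0,1,2,3}  new={0,1,2,3}  stable
  step 10. node 2  ⊔preds={0,1,2,3}  new={0,1,2,3}  stable

Least fixpoint reached:
  node 0: {1,2,3}
  node 1: {0,1,2,3}
  node 2: {0,1,2,3}
  node 3: {0,1,2,3}
  node 4: {0,1,2,3}
  node 5: {0,1,2,3}
  node 6: {3}

{1,2,3}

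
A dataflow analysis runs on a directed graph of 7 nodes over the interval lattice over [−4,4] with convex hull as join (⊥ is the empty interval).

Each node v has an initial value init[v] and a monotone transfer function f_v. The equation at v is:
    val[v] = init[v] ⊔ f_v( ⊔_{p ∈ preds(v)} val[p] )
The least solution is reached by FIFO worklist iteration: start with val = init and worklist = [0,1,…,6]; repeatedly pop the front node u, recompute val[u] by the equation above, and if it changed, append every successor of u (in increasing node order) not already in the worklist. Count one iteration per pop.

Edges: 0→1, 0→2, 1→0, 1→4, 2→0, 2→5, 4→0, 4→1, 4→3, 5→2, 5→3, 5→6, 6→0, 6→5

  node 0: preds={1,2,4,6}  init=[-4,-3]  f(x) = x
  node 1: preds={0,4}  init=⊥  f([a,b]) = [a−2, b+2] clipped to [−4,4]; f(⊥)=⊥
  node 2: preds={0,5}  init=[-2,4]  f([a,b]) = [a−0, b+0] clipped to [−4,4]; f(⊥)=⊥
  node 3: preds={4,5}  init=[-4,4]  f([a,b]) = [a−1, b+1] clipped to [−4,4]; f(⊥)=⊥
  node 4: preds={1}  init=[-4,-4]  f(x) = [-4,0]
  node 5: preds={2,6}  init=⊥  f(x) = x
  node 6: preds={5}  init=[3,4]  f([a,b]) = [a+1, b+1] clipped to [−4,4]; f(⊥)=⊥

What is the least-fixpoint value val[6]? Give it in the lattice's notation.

[-3,4]

Worklist (12 pops):
  #1 pop 0: in=[-4,4] → [-4,4] (was [-4,-3]); enqueue []
  #2 pop 1: in=[-4,4] → [-4,4] (was ⊥); enqueue [0]
  #3 pop 2: in=[-4,4] → [-4,4] (was [-2,4]); enqueue []
  #4 pop 3: in=[-4,-4] → [-4,4] (no change)
  #5 pop 4: in=[-4,4] → [-4,0] (was [-4,-4]); enqueue [1,3]
  #6 pop 5: in=[-4,4] → [-4,4] (was ⊥); enqueue [2]
  #7 pop 6: in=[-4,4] → [-3,4] (was [3,4]); enqueue [5]
  #8 pop 0: in=[-4,4] → [-4,4] (no change)
  #9 pop 1: in=[-4,4] → [-4,4] (no change)
  #10 pop 3: in=[-4,4] → [-4,4] (no change)
  #11 pop 2: in=[-4,4] → [-4,4] (no change)
  #12 pop 5: in=[-4,4] → [-4,4] (no change)

Fixpoint:
  val[0] = [-4,4]
  val[1] = [-4,4]
  val[2] = [-4,4]
  val[3] = [-4,4]
  val[4] = [-4,0]
  val[5] = [-4,4]
  val[6] = [-3,4]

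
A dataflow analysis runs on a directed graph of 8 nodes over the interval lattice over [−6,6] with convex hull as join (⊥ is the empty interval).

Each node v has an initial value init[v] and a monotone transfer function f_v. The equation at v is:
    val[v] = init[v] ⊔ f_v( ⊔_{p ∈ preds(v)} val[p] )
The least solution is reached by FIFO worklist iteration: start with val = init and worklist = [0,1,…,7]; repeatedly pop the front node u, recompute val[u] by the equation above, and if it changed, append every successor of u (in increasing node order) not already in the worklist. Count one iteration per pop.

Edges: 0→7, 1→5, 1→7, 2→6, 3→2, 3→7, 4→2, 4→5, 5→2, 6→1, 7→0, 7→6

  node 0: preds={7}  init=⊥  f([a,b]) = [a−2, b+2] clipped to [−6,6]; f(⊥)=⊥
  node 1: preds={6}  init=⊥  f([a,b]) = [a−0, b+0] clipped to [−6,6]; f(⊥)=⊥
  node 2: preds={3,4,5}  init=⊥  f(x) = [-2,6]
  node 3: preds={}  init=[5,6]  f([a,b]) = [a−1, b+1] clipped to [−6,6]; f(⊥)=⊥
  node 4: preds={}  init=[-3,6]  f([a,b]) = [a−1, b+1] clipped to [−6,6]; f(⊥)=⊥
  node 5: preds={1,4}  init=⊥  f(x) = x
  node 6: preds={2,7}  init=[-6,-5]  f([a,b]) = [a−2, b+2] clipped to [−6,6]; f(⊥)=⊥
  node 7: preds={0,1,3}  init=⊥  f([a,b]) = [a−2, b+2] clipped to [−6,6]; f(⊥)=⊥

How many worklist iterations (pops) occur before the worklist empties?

14

Iteration log — 14 steps:
  step 1. node 0  ⊔preds=⊥  new=⊥  stable
  step 2. node 1  ⊔preds=[-6,-5]  new=[-6,-5]  old=⊥  +wl: 
  step 3. node 2  ⊔preds=[-3,6]  new=[-2,6]  old=⊥  +wl: 
  step 4. node 3  ⊔preds=⊥  new=[5,6]  stable
  step 5. node 4  ⊔preds=⊥  new=[-3,6]  stable
  step 6. node 5  ⊔preds=[-6,6]  new=[-6,6]  old=⊥  +wl: 2
  step 7. node 6  ⊔preds=[-2,6]  new=[-6,6]  old=[-6,-5]  +wl: 1
  step 8. node 7  ⊔preds=[-6,6]  new=[-6,6]  old=⊥  +wl: 0,6
  step 9. node 2  ⊔preds=[-6,6]  new=[-2,6]  stable
  step 10. node 1  ⊔preds=[-6,6]  new=[-6,6]  old=[-6,-5]  +wl: 5,7
  step 11. node 0  ⊔preds=[-6,6]  new=[-6,6]  old=⊥  +wl: 
  step 12. node 6  ⊔preds=[-6,6]  new=[-6,6]  stable
  step 13. node 5  ⊔preds=[-6,6]  new=[-6,6]  stable
  step 14. node 7  ⊔preds=[-6,6]  new=[-6,6]  stable

Least fixpoint reached:
  node 0: [-6,6]
  node 1: [-6,6]
  node 2: [-2,6]
  node 3: [5,6]
  node 4: [-3,6]
  node 5: [-6,6]
  node 6: [-6,6]
  node 7: [-6,6]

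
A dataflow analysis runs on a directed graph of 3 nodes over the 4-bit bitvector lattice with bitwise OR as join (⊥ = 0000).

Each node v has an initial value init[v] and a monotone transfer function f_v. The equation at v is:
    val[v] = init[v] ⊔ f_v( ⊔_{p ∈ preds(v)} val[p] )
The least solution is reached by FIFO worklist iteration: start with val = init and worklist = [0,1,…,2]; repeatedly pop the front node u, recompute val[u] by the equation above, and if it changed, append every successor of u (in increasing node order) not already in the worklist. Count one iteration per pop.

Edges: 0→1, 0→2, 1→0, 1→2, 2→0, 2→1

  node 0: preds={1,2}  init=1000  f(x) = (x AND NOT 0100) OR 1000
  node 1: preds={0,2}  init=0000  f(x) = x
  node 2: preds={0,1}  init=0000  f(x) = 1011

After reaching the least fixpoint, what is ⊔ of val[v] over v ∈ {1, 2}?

Iteration log — 7 steps:
  step 1. node 0  ⊔preds=0000  new=1000  stable
  step 2. node 1  ⊔preds=1000  new=1000  old=0000  +wl: 0
  step 3. node 2  ⊔preds=1000  new=1011  old=0000  +wl: 1
  step 4. node 0  ⊔preds=1011  new=1011  old=1000  +wl: 2
  step 5. node 1  ⊔preds=1011  new=1011  old=1000  +wl: 0
  step 6. node 2  ⊔preds=1011  new=1011  stable
  step 7. node 0  ⊔preds=1011  new=1011  stable

Least fixpoint reached:
  node 0: 1011
  node 1: 1011
  node 2: 1011

1011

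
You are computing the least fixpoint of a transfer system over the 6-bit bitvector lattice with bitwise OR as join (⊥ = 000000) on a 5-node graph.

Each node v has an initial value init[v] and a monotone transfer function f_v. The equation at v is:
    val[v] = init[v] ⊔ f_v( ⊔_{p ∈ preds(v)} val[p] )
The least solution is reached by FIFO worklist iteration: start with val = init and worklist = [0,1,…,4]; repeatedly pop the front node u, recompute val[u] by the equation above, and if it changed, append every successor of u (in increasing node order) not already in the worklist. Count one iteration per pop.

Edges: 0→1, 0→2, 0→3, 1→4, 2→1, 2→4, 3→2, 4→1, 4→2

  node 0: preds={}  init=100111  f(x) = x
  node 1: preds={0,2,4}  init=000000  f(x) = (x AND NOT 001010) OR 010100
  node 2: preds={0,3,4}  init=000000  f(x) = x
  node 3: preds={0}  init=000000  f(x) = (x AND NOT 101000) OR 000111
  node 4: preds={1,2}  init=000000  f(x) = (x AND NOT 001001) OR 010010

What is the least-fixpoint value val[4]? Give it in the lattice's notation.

Iteration log — 9 steps:
  step 1. node 0  ⊔preds=000000  new=100111  stable
  step 2. node 1  ⊔preds=100111  new=110101  old=000000  +wl: 
  step 3. node 2  ⊔preds=100111  new=100111  old=000000  +wl: 1
  step 4. node 3  ⊔preds=100111  new=000111  old=000000  +wl: 2
  step 5. node 4  ⊔preds=110111  new=110110  old=000000  +wl: 
  step 6. node 1  ⊔preds=110111  new=110101  stable
  step 7. node 2  ⊔preds=110111  new=110111  old=100111  +wl: 1,4
  step 8. node 1  ⊔preds=110111  new=110101  stable
  step 9. node 4  ⊔preds=110111  new=110110  stable

Least fixpoint reached:
  node 0: 100111
  node 1: 110101
  node 2: 110111
  node 3: 000111
  node 4: 110110

110110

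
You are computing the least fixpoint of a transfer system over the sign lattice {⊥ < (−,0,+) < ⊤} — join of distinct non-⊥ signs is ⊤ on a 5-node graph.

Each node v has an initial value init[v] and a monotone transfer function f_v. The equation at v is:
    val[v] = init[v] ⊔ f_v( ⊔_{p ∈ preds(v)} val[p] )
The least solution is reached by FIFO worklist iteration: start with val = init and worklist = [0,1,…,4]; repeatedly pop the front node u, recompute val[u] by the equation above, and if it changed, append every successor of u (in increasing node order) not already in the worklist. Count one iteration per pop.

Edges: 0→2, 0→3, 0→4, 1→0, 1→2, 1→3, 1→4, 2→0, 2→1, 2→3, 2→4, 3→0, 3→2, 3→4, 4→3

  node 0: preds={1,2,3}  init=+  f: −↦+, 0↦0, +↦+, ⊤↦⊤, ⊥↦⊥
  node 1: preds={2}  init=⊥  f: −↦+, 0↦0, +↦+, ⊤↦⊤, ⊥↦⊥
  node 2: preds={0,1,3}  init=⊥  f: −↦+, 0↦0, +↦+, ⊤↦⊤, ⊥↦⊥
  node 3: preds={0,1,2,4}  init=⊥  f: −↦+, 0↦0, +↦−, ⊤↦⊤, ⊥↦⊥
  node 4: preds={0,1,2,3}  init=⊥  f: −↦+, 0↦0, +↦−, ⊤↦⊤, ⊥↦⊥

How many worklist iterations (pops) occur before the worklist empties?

16

Iteration log — 16 steps:
  step 1. node 0  ⊔preds=⊥  new=+  stable
  step 2. node 1  ⊔preds=⊥  new=⊥  stable
  step 3. node 2  ⊔preds=+  new=+  old=⊥  +wl: 0,1
  step 4. node 3  ⊔preds=+  new=−  old=⊥  +wl: 2
  step 5. node 4  ⊔preds=⊤  new=⊤  old=⊥  +wl: 3
  step 6. node 0  ⊔preds=⊤  new=⊤  old=+  +wl: 4
  step 7. node 1  ⊔preds=+  new=+  old=⊥  +wl: 0
  step 8. node 2  ⊔preds=⊤  new=⊤  old=+  +wl: 1
  step 9. node 3  ⊔preds=⊤  new=⊤  old=−  +wl: 2
  step 10. node 4  ⊔preds=⊤  new=⊤  stable
  step 11. node 0  ⊔preds=⊤  new=⊤  stable
  step 12. node 1  ⊔preds=⊤  new=⊤  old=+  +wl: 0,3,4
  step 13. node 2  ⊔preds=⊤  new=⊤  stable
  step 14. node 0  ⊔preds=⊤  new=⊤  stable
  step 15. node 3  ⊔preds=⊤  new=⊤  stable
  step 16. node 4  ⊔preds=⊤  new=⊤  stable

Least fixpoint reached:
  node 0: ⊤
  node 1: ⊤
  node 2: ⊤
  node 3: ⊤
  node 4: ⊤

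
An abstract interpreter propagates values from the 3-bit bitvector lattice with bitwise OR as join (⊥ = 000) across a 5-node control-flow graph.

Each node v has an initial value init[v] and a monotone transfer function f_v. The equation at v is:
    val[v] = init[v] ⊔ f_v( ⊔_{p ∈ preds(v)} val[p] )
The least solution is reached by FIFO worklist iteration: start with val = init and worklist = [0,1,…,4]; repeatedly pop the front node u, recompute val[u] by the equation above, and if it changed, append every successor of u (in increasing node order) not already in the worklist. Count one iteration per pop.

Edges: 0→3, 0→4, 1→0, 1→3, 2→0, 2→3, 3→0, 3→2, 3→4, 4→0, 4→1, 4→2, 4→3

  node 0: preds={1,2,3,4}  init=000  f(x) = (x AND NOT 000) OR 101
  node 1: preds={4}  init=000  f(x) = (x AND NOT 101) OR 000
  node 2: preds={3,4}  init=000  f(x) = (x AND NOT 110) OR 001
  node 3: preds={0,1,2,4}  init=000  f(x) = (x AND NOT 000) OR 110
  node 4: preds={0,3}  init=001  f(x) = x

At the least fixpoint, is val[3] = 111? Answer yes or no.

Iteration log — 11 steps:
  step 1. node 0  ⊔preds=001  new=101  old=000  +wl: 
  step 2. node 1  ⊔preds=001  new=000  stable
  step 3. node 2  ⊔preds=001  new=001  old=000  +wl: 0
  step 4. node 3  ⊔preds=101  new=111  old=000  +wl: 2
  step 5. node 4  ⊔preds=111  new=111  old=001  +wl: 1,3
  step 6. node 0  ⊔preds=111  new=111  old=101  +wl: 4
  step 7. node 2  ⊔preds=111  new=001  stable
  step 8. node 1  ⊔preds=111  new=010  old=000  +wl: 0
  step 9. node 3  ⊔preds=111  new=111  stable
  step 10. node 4  ⊔preds=111  new=111  stable
  step 11. node 0  ⊔preds=111  new=111  stable

Least fixpoint reached:
  node 0: 111
  node 1: 010
  node 2: 001
  node 3: 111
  node 4: 111

yes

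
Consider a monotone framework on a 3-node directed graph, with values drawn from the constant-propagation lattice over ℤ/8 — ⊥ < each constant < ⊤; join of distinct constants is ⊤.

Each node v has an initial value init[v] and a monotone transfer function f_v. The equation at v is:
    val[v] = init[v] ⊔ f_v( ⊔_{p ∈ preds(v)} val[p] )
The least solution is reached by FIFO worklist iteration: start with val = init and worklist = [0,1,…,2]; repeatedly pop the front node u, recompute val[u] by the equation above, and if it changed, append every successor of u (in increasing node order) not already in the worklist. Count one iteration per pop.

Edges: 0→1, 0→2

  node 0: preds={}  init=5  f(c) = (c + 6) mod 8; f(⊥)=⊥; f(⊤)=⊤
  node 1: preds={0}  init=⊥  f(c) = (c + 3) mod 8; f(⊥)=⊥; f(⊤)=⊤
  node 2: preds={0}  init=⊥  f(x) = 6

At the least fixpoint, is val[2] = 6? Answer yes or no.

yes

Trace (3 dequeues):
  [1] u=0 | in ⊥ | out 5 | ==
  [2] u=1 | in 5 | out 0 | prev ⊥ | push {}
  [3] u=2 | in 5 | out 6 | prev ⊥ | push {}

Converged values:
  [0] 5
  [1] 0
  [2] 6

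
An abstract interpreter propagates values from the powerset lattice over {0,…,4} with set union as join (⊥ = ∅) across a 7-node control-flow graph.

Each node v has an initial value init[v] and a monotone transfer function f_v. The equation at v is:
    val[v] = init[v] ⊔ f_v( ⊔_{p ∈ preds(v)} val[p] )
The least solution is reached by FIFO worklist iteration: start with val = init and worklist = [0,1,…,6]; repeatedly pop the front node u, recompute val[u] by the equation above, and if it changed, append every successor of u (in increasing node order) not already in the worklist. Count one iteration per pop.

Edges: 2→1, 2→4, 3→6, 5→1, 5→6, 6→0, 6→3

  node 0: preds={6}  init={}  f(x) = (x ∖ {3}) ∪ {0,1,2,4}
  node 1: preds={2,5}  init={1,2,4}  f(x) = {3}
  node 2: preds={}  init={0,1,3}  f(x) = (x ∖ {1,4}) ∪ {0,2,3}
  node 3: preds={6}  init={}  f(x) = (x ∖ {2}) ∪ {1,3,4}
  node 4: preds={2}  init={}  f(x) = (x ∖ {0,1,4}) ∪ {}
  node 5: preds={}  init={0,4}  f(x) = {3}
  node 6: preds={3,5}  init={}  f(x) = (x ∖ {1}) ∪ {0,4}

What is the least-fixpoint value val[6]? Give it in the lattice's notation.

{0,3,4}

Trace (11 dequeues):
  [1] u=0 | in {} | out {0,1,2,4} | prev {} | push {}
  [2] u=1 | in {0,1,3,4} | out {1,2,3,4} | prev {1,2,4} | push {}
  [3] u=2 | in {} | out {0,1,2,3} | prev {0,1,3} | push {1}
  [4] u=3 | in {} | out {1,3,4} | prev {} | push {}
  [5] u=4 | in {0,1,2,3} | out {2,3} | prev {} | push {}
  [6] u=5 | in {} | out {0,3,4} | prev {0,4} | push {}
  [7] u=6 | in {0,1,3,4} | out {0,3,4} | prev {} | push {0,3}
  [8] u=1 | in {0,1,2,3,4} | out {1,2,3,4} | ==
  [9] u=0 | in {0,3,4} | out {0,1,2,4} | ==
  [10] u=3 | in {0,3,4} | out {0,1,3,4} | prev {1,3,4} | push {6}
  [11] u=6 | in {0,1,3,4} | out {0,3,4} | ==

Converged values:
  [0] {0,1,2,4}
  [1] {1,2,3,4}
  [2] {0,1,2,3}
  [3] {0,1,3,4}
  [4] {2,3}
  [5] {0,3,4}
  [6] {0,3,4}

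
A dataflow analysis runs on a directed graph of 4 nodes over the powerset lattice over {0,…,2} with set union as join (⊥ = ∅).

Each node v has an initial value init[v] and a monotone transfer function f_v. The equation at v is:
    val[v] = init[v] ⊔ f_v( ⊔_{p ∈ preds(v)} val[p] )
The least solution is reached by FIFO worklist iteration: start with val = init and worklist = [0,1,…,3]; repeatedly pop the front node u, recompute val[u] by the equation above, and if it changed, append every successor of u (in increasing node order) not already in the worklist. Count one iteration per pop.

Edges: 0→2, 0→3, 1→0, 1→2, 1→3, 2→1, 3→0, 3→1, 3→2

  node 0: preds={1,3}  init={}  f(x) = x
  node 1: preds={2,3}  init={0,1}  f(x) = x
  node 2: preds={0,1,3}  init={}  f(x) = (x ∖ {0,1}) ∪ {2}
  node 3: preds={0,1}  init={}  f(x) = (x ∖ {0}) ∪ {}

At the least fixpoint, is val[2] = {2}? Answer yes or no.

yes

Trace (11 dequeues):
  [1] u=0 | in {0,1} | out {0,1} | prev {} | push {}
  [2] u=1 | in {} | out {0,1} | ==
  [3] u=2 | in {0,1} | out {2} | prev {} | push {1}
  [4] u=3 | in {0,1} | out {1} | prev {} | push {0,2}
  [5] u=1 | in {1,2} | out {0,1,2} | prev {0,1} | push {3}
  [6] u=0 | in {0,1,2} | out {0,1,2} | prev {0,1} | push {}
  [7] u=2 | in {0,1,2} | out {2} | ==
  [8] u=3 | in {0,1,2} | out {1,2} | prev {1} | push {0,1,2}
  [9] u=0 | in {0,1,2} | out {0,1,2} | ==
  [10] u=1 | in {1,2} | out {0,1,2} | ==
  [11] u=2 | in {0,1,2} | out {2} | ==

Converged values:
  [0] {0,1,2}
  [1] {0,1,2}
  [2] {2}
  [3] {1,2}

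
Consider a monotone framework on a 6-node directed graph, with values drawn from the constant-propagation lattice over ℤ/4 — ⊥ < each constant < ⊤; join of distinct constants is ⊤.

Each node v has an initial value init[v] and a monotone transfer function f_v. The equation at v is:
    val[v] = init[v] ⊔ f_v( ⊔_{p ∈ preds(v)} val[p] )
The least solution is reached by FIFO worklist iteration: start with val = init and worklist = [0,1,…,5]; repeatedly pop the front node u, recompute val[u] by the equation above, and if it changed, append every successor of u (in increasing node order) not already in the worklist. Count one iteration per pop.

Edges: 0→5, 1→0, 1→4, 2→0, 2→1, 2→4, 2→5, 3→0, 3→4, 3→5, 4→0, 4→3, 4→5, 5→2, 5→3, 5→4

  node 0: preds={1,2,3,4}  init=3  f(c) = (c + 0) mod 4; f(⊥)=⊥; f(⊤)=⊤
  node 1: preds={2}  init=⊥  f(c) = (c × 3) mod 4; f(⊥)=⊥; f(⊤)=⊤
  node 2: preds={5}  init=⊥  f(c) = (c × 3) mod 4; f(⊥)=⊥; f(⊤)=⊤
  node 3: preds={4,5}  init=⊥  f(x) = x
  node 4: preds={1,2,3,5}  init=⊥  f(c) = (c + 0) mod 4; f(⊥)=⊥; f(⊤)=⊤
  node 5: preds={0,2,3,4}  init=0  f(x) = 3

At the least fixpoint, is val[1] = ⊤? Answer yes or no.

yes

Worklist (17 pops):
  #1 pop 0: in=⊥ → 3 (no change)
  #2 pop 1: in=⊥ → ⊥ (no change)
  #3 pop 2: in=0 → 0 (was ⊥); enqueue [0,1]
  #4 pop 3: in=0 → 0 (was ⊥); enqueue []
  #5 pop 4: in=0 → 0 (was ⊥); enqueue [3]
  #6 pop 5: in=⊤ → ⊤ (was 0); enqueue [2,4]
  #7 pop 0: in=0 → ⊤ (was 3); enqueue [5]
  #8 pop 1: in=0 → 0 (was ⊥); enqueue [0]
  #9 pop 3: in=⊤ → ⊤ (was 0); enqueue []
  #10 pop 2: in=⊤ → ⊤ (was 0); enqueue [1]
  #11 pop 4: in=⊤ → ⊤ (was 0); enqueue [3]
  #12 pop 5: in=⊤ → ⊤ (no change)
  #13 pop 0: in=⊤ → ⊤ (no change)
  #14 pop 1: in=⊤ → ⊤ (was 0); enqueue [0,4]
  #15 pop 3: in=⊤ → ⊤ (no change)
  #16 pop 0: in=⊤ → ⊤ (no change)
  #17 pop 4: in=⊤ → ⊤ (no change)

Fixpoint:
  val[0] = ⊤
  val[1] = ⊤
  val[2] = ⊤
  val[3] = ⊤
  val[4] = ⊤
  val[5] = ⊤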